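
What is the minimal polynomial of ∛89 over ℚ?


∛89 satisfies x³ - 89 = 0, irreducible over ℚ (no rational root; 89 is not a perfect cube)

Minimal polynomial: x³ - 89


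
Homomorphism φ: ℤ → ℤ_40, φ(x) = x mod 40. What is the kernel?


Kernel = preimage of identity
ker(φ) = {x ∈ ℤ : x ≡ 0 (mod 40)} = 40ℤ = {0, ±40, ±80, ...}

ker(φ) = 40ℤ


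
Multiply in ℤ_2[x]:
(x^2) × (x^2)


Expand and collect like terms; reduce coefficients mod 2:
x^0: 0·0 = 0 ≡ 0 (mod 2)
x^1: 0·0 + 0·0 = 0 ≡ 0 (mod 2)
x^2: 0·1 + 0·0 + 1·0 = 0 ≡ 0 (mod 2)
x^3: 0·1 + 1·0 = 0 ≡ 0 (mod 2)
x^4: 1·1 = 1 ≡ 1 (mod 2)
Result: x^4

f · g = x^4


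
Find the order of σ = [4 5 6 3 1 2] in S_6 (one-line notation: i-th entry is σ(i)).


Cycle decomposition: (1 4 3 6 2 5)
Cycle lengths: 6
Order = lcm(6) = 6

ord(σ) = 6


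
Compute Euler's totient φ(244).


Factor n: 244 = 2^2 × 61
φ(n) = n · ∏(1 - 1/p) over distinct primes p | n
φ(244) = 244 · (1 - 1/2) · (1 - 1/61) = 120

φ(244) = 120


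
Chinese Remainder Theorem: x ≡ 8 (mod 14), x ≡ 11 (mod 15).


m₁ = 14, m₂ = 15, gcd = 1, so CRT applies. M = m₁·m₂ = 210
Let M₁ = M/m₁ = 15, M₂ = M/m₂ = 14
Find y₁ ≡ M₁⁻¹ (mod m₁): 15⁻¹ ≡ 1 (mod 14)
Find y₂ ≡ M₂⁻¹ (mod m₂): 14⁻¹ ≡ 14 (mod 15)
x = a₁·M₁·y₁ + a₂·M₂·y₂ = 8·15·1 + 11·14·14 = 2276
Reduce mod 210: x ≡ 176
Check: 176 mod 14 = 8 ✓, 176 mod 15 = 11 ✓

x ≡ 176 (mod 210)


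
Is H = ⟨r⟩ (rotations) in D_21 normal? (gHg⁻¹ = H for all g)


H = ⟨r⟩ (rotations) in D_21
The rotation subgroup ⟨r⟩ has index 2 in D_21, so it is normal

Yes, normal subgroup


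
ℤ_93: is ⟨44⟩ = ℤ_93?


g generates ℤ_n iff gcd(g, n) = 1
gcd(44, 93) = 1
Since gcd = 1, 44 is a generator.

Yes, 44 generates ℤ_93


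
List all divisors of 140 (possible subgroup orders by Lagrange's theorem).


Lagrange's theorem: |H| divides |G|
|G| = 140
Divisors of 140: 1, 2, 4, 5, 7, 10, 14, 20, 28, 35, 70, 140

Possible subgroup orders: {1, 2, 4, 5, 7, 10, 14, 20, 28, 35, 70, 140}


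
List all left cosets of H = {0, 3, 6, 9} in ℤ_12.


H = {0, 3, 6, 9}, |H| = 4
Number of cosets = |G|/|H| = 12/4 = 3
0 + H = {0, 3, 6, 9}
1 + H = {1, 4, 7, 10}
2 + H = {2, 5, 8, 11}

Cosets: 0+H={0,3,6,9}; 1+H={1,4,7,10}; 2+H={2,5,8,11}


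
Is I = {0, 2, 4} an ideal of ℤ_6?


Check ideal conditions for I = {0, 2, 4} in ℤ_6:
(1) I is an additive subgroup? Yes
(2) For r ∈ ℤ_6 and a ∈ I: r·a ∈ I? Yes

Yes, I is an ideal of ℤ_6


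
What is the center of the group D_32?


Z(G) = {g ∈ G | gx = xg for all x ∈ G}
For even n, Z(D_n) = {e, r^(n/2)}: the 180° rotation r^16 commutes with every reflection and rotation

Z(D_32) = {e, r^16}


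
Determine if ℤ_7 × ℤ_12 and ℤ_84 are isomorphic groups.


Comparing ℤ_7 × ℤ_12 and ℤ_84:
gcd(7,12) = 1, so ℤ_7 × ℤ_12 ≅ ℤ_84 (CRT)

Yes, ℤ_7 × ℤ_12 ≅ ℤ_84


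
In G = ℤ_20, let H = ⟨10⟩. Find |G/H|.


|⟨10⟩| = n / gcd(10, 20) = 20 / 10 = 2
H is normal (ℤ_20 is abelian).
|G/H| = |G| / |H| = 20 / 2 = 10

|G/H| = 10


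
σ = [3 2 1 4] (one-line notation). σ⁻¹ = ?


To find σ⁻¹, swap domain and range:
σ(1) = 3 → σ⁻¹(3) = 1
σ(2) = 2 → σ⁻¹(2) = 2
σ(3) = 1 → σ⁻¹(1) = 3
σ(4) = 4 → σ⁻¹(4) = 4

σ⁻¹ = [3 2 1 4]


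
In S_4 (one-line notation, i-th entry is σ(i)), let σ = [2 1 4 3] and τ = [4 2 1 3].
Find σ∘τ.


σ∘τ: apply τ first, then σ
1 →τ 4 →σ 3
2 →τ 2 →σ 1
3 →τ 1 →σ 2
4 →τ 3 →σ 4

σ∘τ = [3 1 2 4]


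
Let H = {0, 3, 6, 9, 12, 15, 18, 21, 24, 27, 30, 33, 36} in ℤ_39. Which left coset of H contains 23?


23 + H = {23 + h (mod 39) : h ∈ H}
23+0=23, 23+3=26, 23+6=29, 23+9=32, 23+12=35, 23+15=38, 23+18=2, 23+21=5, 23+24=8, 23+27=11, 23+30=14, 23+33=17, 23+36=20
23 + H = {2, 5, 8, 11, 14, 17, 20, 23, 26, 29, 32, 35, 38} = 2 + H

23 + H = {2, 5, 8, 11, 14, 17, 20, 23, 26, 29, 32, 35, 38}


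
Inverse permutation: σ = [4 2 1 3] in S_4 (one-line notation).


To find σ⁻¹, swap domain and range:
σ(1) = 4 → σ⁻¹(4) = 1
σ(2) = 2 → σ⁻¹(2) = 2
σ(3) = 1 → σ⁻¹(1) = 3
σ(4) = 3 → σ⁻¹(3) = 4

σ⁻¹ = [3 2 4 1]


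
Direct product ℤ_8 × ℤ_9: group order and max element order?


|ℤ_8 × ℤ_9| = 8 × 9 = 72
Max element order = lcm(8,9) = 72
Cyclic? Yes (gcd=1)

|ℤ_8×ℤ_9| = 72, max element order = 72


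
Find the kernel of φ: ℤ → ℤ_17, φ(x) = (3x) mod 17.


Kernel = preimage of identity
ker(φ) = {x ∈ ℤ : 3x ≡ 0 (mod 17)}. gcd(3,17) = 1, so 3x ≡ 0 (mod 17) ⟺ x ≡ 0 (mod 17/1 = 17). Hence ker(φ) = 17ℤ

ker(φ) = 17ℤ


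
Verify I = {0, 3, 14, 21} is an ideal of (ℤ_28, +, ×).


Check ideal conditions for I = {0, 3, 14, 21} in ℤ_28:
(1) I is an additive subgroup? No
(2) For r ∈ ℤ_28 and a ∈ I: r·a ∈ I? No  [counterexample: r=2, a=3, r·a mod 28 = 6 ∉ I]

No, I is not an ideal of ℤ_28


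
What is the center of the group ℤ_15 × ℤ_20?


Z(G) = {g ∈ G | gx = xg for all x ∈ G}
Direct product of abelian groups is abelian, so Z(G) = G

Z(ℤ_15 × ℤ_20) = ℤ_15 × ℤ_20


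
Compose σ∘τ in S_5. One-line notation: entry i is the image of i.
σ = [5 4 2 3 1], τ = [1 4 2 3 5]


σ∘τ: apply τ first, then σ
1 →τ 1 →σ 5
2 →τ 4 →σ 3
3 →τ 2 →σ 4
4 →τ 3 →σ 2
5 →τ 5 →σ 1

σ∘τ = [5 3 4 2 1]


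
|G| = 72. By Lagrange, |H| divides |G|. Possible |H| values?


Lagrange's theorem: |H| divides |G|
|G| = 72
Divisors of 72: 1, 2, 3, 4, 6, 8, 9, 12, 18, 24, 36, 72

Possible subgroup orders: {1, 2, 3, 4, 6, 8, 9, 12, 18, 24, 36, 72}


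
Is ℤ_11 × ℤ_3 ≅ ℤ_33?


Comparing ℤ_11 × ℤ_3 and ℤ_33:
gcd(11,3) = 1, so ℤ_11 × ℤ_3 ≅ ℤ_33 (CRT)

Yes, ℤ_11 × ℤ_3 ≅ ℤ_33


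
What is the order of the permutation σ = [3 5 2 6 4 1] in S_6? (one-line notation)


Cycle decomposition: (1 3 2 5 4 6)
Cycle lengths: 6
Order = lcm(6) = 6

ord(σ) = 6


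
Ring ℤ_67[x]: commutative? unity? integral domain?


ℤ_67 is a field (n prime), so ℤ_67[x] is a commutative integral domain with unity
Commutative: Yes
Integral domain: Yes
Has unity: Yes

ℤ_67[x]: Commutative=Yes, Unity=Yes


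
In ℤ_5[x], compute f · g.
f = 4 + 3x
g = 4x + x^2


Expand and collect like terms; reduce coefficients mod 5:
x^0: 4·0 = 0 ≡ 0 (mod 5)
x^1: 4·4 + 3·0 = 16 ≡ 1 (mod 5)
x^2: 4·1 + 3·4 = 16 ≡ 1 (mod 5)
x^3: 3·1 = 3 ≡ 3 (mod 5)
Result: x + x^2 + 3x^3

f · g = x + x^2 + 3x^3


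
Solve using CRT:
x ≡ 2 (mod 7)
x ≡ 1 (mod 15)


m₁ = 7, m₂ = 15, gcd = 1, so CRT applies. M = m₁·m₂ = 105
Let M₁ = M/m₁ = 15, M₂ = M/m₂ = 7
Find y₁ ≡ M₁⁻¹ (mod m₁): 15⁻¹ ≡ 1 (mod 7)
Find y₂ ≡ M₂⁻¹ (mod m₂): 7⁻¹ ≡ 13 (mod 15)
x = a₁·M₁·y₁ + a₂·M₂·y₂ = 2·15·1 + 1·7·13 = 121
Reduce mod 105: x ≡ 16
Check: 16 mod 7 = 2 ✓, 16 mod 15 = 1 ✓

x ≡ 16 (mod 105)


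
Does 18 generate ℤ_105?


g generates ℤ_n iff gcd(g, n) = 1
gcd(18, 105) = 3
Since gcd = 3 ≠ 1, ⟨18⟩ has order 35 < 105, so 18 is not a generator.

No, 18 does not generate ℤ_105


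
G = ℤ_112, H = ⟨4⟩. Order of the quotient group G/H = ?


|⟨4⟩| = n / gcd(4, 112) = 112 / 4 = 28
H is normal (ℤ_112 is abelian).
|G/H| = |G| / |H| = 112 / 28 = 4

|G/H| = 4


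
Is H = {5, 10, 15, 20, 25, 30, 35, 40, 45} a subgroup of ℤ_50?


Subgroup test for H = {5, 10, 15, 20, 25, 30, 35, 40, 45} in (ℤ_50, +):
(1) 0 ∈ H? No
(2) Closure: for all a,b ∈ H, (a+b) mod 50 ∈ H? No  [counterexample: 5 + 45 = 0 ∉ H]
(3) Inverses: for all a ∈ H, -a mod 50 ∈ H? Yes

No, H is not a subgroup of ℤ_50


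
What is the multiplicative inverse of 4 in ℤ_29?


Use the extended Euclidean algorithm to write 1 = 4·s + 29·t; then s mod 29 is the inverse.
Euclidean algorithm:
  4 = 0·29 + 4
  29 = 7·4 + 1
  4 = 4·1 + 0
gcd(4,29) = 1
Back-substitution gives: 4·(-7) + 29·(1) = 1
So 4⁻¹ ≡ -7 ≡ 22 (mod 29)
Check: 4 × 22 = 88 ≡ 1 (mod 29) ✓

4⁻¹ ≡ 22 (mod 29)


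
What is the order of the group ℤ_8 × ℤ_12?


|A × B| = |A| · |B|
|ℤ_8 × ℤ_12| = 8 × 12 = 96

|ℤ_8 × ℤ_12| = 96


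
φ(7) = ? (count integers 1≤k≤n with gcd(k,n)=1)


φ(n) = count of k ∈ {1,...,n} with gcd(k,n)=1
Coprimes to 7: {1, 2, 3, 4, 5, 6}
Count: 6

φ(7) = 6


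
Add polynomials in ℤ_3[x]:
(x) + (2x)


Add coefficients mod 3:
x^0: 0 + 0 = 0 (mod 3)
x^1: 1 + 2 = 0 (mod 3)
Result: 0

f + g = 0


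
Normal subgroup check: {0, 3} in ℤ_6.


H = {0, 3} in ℤ_6
ℤ_6 is abelian; every subgroup of an abelian group is normal

Yes, normal subgroup


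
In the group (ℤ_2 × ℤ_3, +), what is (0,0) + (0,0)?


Operation: componentwise addition mod (2, 3)
(0,0) + (0,0) = ((a₁+b₁) mod 2, (a₂+b₂) mod 3) with a = (0,0), b = (0,0)

(0,0) + (0,0) = (0,0)


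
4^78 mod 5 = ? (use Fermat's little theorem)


Fermat's little theorem: if p is prime and gcd(a,p)=1, then a^(p-1) ≡ 1 (mod p)
p = 5 is prime, gcd(4,5) = 1
Reduce exponent: 78 mod 4 = 2
So 4^78 ≡ 4^2 (mod 5)
4^2 mod 5 = 1

4^78 ≡ 1 (mod 5)


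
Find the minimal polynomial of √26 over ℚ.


√26 satisfies x² - 26 = 0, irreducible over ℚ since 26 is squarefree

Minimal polynomial: x² - 26


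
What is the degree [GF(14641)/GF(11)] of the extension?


GF(14641) = GF(11^4), so the extension degree is 4

[GF(14641)/GF(11)] = 4


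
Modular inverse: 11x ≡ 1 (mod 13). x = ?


Use the extended Euclidean algorithm to write 1 = 11·s + 13·t; then s mod 13 is the inverse.
Euclidean algorithm:
  11 = 0·13 + 11
  13 = 1·11 + 2
  11 = 5·2 + 1
  2 = 2·1 + 0
gcd(11,13) = 1
Back-substitution gives: 11·(6) + 13·(-5) = 1
So 11⁻¹ ≡ 6 ≡ 6 (mod 13)
Check: 11 × 6 = 66 ≡ 1 (mod 13) ✓

11⁻¹ ≡ 6 (mod 13)


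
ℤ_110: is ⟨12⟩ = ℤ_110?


g generates ℤ_n iff gcd(g, n) = 1
gcd(12, 110) = 2
Since gcd = 2 ≠ 1, ⟨12⟩ has order 55 < 110, so 12 is not a generator.

No, 12 does not generate ℤ_110


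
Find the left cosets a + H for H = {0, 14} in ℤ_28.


H = {0, 14}, |H| = 2
Number of cosets = |G|/|H| = 28/2 = 14
0 + H = {0, 14}
1 + H = {1, 15}
2 + H = {2, 16}
3 + H = {3, 17}
4 + H = {4, 18}
5 + H = {5, 19}
6 + H = {6, 20}
7 + H = {7, 21}
8 + H = {8, 22}
9 + H = {9, 23}
10 + H = {10, 24}
11 + H = {11, 25}
12 + H = {12, 26}
13 + H = {13, 27}

Cosets: 0+H={0,14}; 1+H={1,15}; 2+H={2,16}; 3+H={3,17}; 4+H={4,18}; 5+H={5,19}; 6+H={6,20}; 7+H={7,21}; 8+H={8,22}; 9+H={9,23}; 10+H={10,24}; 11+H={11,25}; 12+H={12,26}; 13+H={13,27}


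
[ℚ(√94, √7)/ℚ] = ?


[ℚ(√94,√7):ℚ] = [ℚ(√94,√7):ℚ(√94)]·[ℚ(√94):ℚ] = 2·2 = 4

[ℚ(√94, √7)/ℚ] = 4


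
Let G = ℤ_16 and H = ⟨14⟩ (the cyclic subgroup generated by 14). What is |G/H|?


|⟨14⟩| = n / gcd(14, 16) = 16 / 2 = 8
H is normal (ℤ_16 is abelian).
|G/H| = |G| / |H| = 16 / 8 = 2

|G/H| = 2


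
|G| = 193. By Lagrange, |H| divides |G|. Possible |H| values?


Lagrange's theorem: |H| divides |G|
|G| = 193
Divisors of 193: 1, 193

Possible subgroup orders: {1, 193}


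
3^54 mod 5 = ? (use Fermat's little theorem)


Fermat's little theorem: if p is prime and gcd(a,p)=1, then a^(p-1) ≡ 1 (mod p)
p = 5 is prime, gcd(3,5) = 1
Reduce exponent: 54 mod 4 = 2
So 3^54 ≡ 3^2 (mod 5)
3^2 mod 5 = 4

3^54 ≡ 4 (mod 5)


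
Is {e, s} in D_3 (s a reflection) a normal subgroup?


H = {e, s} in D_3 (s a reflection)
r·s·r⁻¹ = sr⁻² ≠ s for n ≥ 3, so {e, s} is not closed under conjugation

No, not a normal subgroup


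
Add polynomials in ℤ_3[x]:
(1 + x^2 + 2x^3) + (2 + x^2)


Add coefficients mod 3:
x^0: 1 + 2 = 0 (mod 3)
x^1: 0 + 0 = 0 (mod 3)
x^2: 1 + 1 = 2 (mod 3)
x^3: 2 + 0 = 2 (mod 3)
Result: 2x^2 + 2x^3

f + g = 2x^2 + 2x^3


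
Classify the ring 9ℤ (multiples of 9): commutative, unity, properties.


9ℤ is a commutative ring under +,× but has no multiplicative identity (1 ∉ 9ℤ); it has no zero divisors, but without unity it is not an integral domain
Commutative: Yes
Integral domain: No
Has unity: No

9ℤ (multiples of 9): Commutative=Yes, Unity=No


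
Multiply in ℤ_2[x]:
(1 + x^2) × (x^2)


Expand and collect like terms; reduce coefficients mod 2:
x^0: 1·0 = 0 ≡ 0 (mod 2)
x^1: 1·0 + 0·0 = 0 ≡ 0 (mod 2)
x^2: 1·1 + 0·0 + 1·0 = 1 ≡ 1 (mod 2)
x^3: 0·1 + 1·0 = 0 ≡ 0 (mod 2)
x^4: 1·1 = 1 ≡ 1 (mod 2)
Result: x^2 + x^4

f · g = x^2 + x^4


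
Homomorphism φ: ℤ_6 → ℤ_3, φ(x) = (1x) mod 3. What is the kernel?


Kernel = preimage of identity
ker(φ) = {x ∈ ℤ_6 : 1x ≡ 0 (mod 3)}. Since 3 | 6, φ is well-defined. The kernel is the cyclic subgroup ⟨3⟩ of ℤ_6 (order 2), i.e. {0, 3}

ker(φ) = {0, 3}


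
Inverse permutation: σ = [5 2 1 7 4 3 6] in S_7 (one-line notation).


To find σ⁻¹, swap domain and range:
σ(1) = 5 → σ⁻¹(5) = 1
σ(2) = 2 → σ⁻¹(2) = 2
σ(3) = 1 → σ⁻¹(1) = 3
σ(4) = 7 → σ⁻¹(7) = 4
σ(5) = 4 → σ⁻¹(4) = 5
σ(6) = 3 → σ⁻¹(3) = 6
σ(7) = 6 → σ⁻¹(6) = 7

σ⁻¹ = [3 2 6 5 1 7 4]


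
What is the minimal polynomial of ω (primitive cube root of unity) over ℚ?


ω satisfies x² + x + 1 = 0 (the cyclotomic polynomial Φ₃)

Minimal polynomial: x² + x + 1


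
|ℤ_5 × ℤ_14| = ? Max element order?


|ℤ_5 × ℤ_14| = 5 × 14 = 70
Max element order = lcm(5,14) = 70
Cyclic? Yes (gcd=1)

|ℤ_5×ℤ_14| = 70, max element order = 70


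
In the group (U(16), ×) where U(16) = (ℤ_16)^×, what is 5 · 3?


Operation: multiplication mod 16
5 · 3 = (a × b) mod 16 with a = 5, b = 3

5 · 3 = 15


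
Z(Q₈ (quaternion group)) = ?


Z(G) = {g ∈ G | gx = xg for all x ∈ G}
In Q₈ = {±1, ±i, ±j, ±k}, only ±1 commute with every element

Z(Q₈ (quaternion group)) = {1, -1}


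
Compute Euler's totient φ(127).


Factor n: 127 = 127
φ(n) = n · ∏(1 - 1/p) over distinct primes p | n
φ(127) = 127 · (1 - 1/127) = 126

φ(127) = 126


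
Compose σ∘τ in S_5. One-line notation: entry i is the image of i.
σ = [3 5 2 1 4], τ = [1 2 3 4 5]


σ∘τ: apply τ first, then σ
1 →τ 1 →σ 3
2 →τ 2 →σ 5
3 →τ 3 →σ 2
4 →τ 4 →σ 1
5 →τ 5 →σ 4

σ∘τ = [3 5 2 1 4]


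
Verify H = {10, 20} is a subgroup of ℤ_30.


Subgroup test for H = {10, 20} in (ℤ_30, +):
(1) 0 ∈ H? No
(2) Closure: for all a,b ∈ H, (a+b) mod 30 ∈ H? No  [counterexample: 10 + 20 = 0 ∉ H]
(3) Inverses: for all a ∈ H, -a mod 30 ∈ H? Yes

No, H is not a subgroup of ℤ_30


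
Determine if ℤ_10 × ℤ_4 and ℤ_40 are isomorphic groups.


Comparing ℤ_10 × ℤ_4 and ℤ_40:
gcd(10,4) = 2 ≠ 1. Max element order in ℤ_10×ℤ_4 is lcm(10,4) = 20 < 40, so it has no element of order 40

No, ℤ_10 × ℤ_4 ≇ ℤ_40


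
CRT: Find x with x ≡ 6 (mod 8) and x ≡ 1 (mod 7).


m₁ = 8, m₂ = 7, gcd = 1, so CRT applies. M = m₁·m₂ = 56
Let M₁ = M/m₁ = 7, M₂ = M/m₂ = 8
Find y₁ ≡ M₁⁻¹ (mod m₁): 7⁻¹ ≡ 7 (mod 8)
Find y₂ ≡ M₂⁻¹ (mod m₂): 8⁻¹ ≡ 1 (mod 7)
x = a₁·M₁·y₁ + a₂·M₂·y₂ = 6·7·7 + 1·8·1 = 302
Reduce mod 56: x ≡ 22
Check: 22 mod 8 = 6 ✓, 22 mod 7 = 1 ✓

x ≡ 22 (mod 56)


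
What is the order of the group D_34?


|D_n| = 2n (n rotations and n reflections)
|D_34| = 2×34 = 68

|D_34| = 68


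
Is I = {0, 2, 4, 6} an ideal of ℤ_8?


Check ideal conditions for I = {0, 2, 4, 6} in ℤ_8:
(1) I is an additive subgroup? Yes
(2) For r ∈ ℤ_8 and a ∈ I: r·a ∈ I? Yes

Yes, I is an ideal of ℤ_8


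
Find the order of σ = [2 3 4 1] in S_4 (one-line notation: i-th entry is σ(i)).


Cycle decomposition: (1 2 3 4)
Cycle lengths: 4
Order = lcm(4) = 4

ord(σ) = 4


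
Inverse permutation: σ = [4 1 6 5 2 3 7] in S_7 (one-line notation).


To find σ⁻¹, swap domain and range:
σ(1) = 4 → σ⁻¹(4) = 1
σ(2) = 1 → σ⁻¹(1) = 2
σ(3) = 6 → σ⁻¹(6) = 3
σ(4) = 5 → σ⁻¹(5) = 4
σ(5) = 2 → σ⁻¹(2) = 5
σ(6) = 3 → σ⁻¹(3) = 6
σ(7) = 7 → σ⁻¹(7) = 7

σ⁻¹ = [2 5 6 1 4 3 7]


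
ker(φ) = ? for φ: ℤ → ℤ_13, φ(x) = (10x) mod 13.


Kernel = preimage of identity
ker(φ) = {x ∈ ℤ : 10x ≡ 0 (mod 13)}. gcd(10,13) = 1, so 10x ≡ 0 (mod 13) ⟺ x ≡ 0 (mod 13/1 = 13). Hence ker(φ) = 13ℤ

ker(φ) = 13ℤ


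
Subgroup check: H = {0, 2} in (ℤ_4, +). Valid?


Subgroup test for H = {0, 2} in (ℤ_4, +):
(1) 0 ∈ H? Yes
(2) Closure: for all a,b ∈ H, (a+b) mod 4 ∈ H? Yes
(3) Inverses: for all a ∈ H, -a mod 4 ∈ H? Yes

Yes, H is a subgroup of ℤ_4


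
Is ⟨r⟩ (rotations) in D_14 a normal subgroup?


H = ⟨r⟩ (rotations) in D_14
The rotation subgroup ⟨r⟩ has index 2 in D_14, so it is normal

Yes, normal subgroup


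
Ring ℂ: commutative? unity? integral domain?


ℂ is a field: commutative, has unity, every nonzero element is a unit (hence an integral domain)
Commutative: Yes
Integral domain: Yes
Has unity: Yes

ℂ: Commutative=Yes, Unity=Yes


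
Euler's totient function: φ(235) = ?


Factor n: 235 = 5 × 47
φ(n) = n · ∏(1 - 1/p) over distinct primes p | n
φ(235) = 235 · (1 - 1/5) · (1 - 1/47) = 184

φ(235) = 184


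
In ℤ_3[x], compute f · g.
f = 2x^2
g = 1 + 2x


Expand and collect like terms; reduce coefficients mod 3:
x^0: 0·1 = 0 ≡ 0 (mod 3)
x^1: 0·2 + 0·1 = 0 ≡ 0 (mod 3)
x^2: 0·2 + 2·1 = 2 ≡ 2 (mod 3)
x^3: 2·2 = 4 ≡ 1 (mod 3)
Result: 2x^2 + x^3

f · g = 2x^2 + x^3


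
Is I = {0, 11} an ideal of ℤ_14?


Check ideal conditions for I = {0, 11} in ℤ_14:
(1) I is an additive subgroup? No
(2) For r ∈ ℤ_14 and a ∈ I: r·a ∈ I? No  [counterexample: r=2, a=11, r·a mod 14 = 8 ∉ I]

No, I is not an ideal of ℤ_14


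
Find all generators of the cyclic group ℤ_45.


g generates ℤ_n iff gcd(g,n) = 1
Prime factors of 45: 3, 5
Generators are g ∈ {1,...,44} not divisible by any of these primes.
Generators: {1, 2, 4, 7, 8, 11, 13, 14, 16, 17, 19, 22, 23, 26, 28, 29, 31, 32, 34, 37, 38, 41, 43, 44}
Number of generators = φ(45) = 24

Generators of ℤ_45 = {1, 2, 4, 7, 8, 11, 13, 14, 16, 17, 19, 22, 23, 26, 28, 29, 31, 32, 34, 37, 38, 41, 43, 44}


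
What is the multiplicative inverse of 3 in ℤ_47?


Use the extended Euclidean algorithm to write 1 = 3·s + 47·t; then s mod 47 is the inverse.
Euclidean algorithm:
  3 = 0·47 + 3
  47 = 15·3 + 2
  3 = 1·2 + 1
  2 = 2·1 + 0
gcd(3,47) = 1
Back-substitution gives: 3·(16) + 47·(-1) = 1
So 3⁻¹ ≡ 16 ≡ 16 (mod 47)
Check: 3 × 16 = 48 ≡ 1 (mod 47) ✓

3⁻¹ ≡ 16 (mod 47)


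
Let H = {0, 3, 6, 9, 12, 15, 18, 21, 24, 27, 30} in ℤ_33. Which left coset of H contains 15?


15 + H = {15 + h (mod 33) : h ∈ H}
15+0=15, 15+3=18, 15+6=21, 15+9=24, 15+12=27, 15+15=30, 15+18=0, 15+21=3, 15+24=6, 15+27=9, 15+30=12
15 + H = {0, 3, 6, 9, 12, 15, 18, 21, 24, 27, 30} = 0 + H

15 + H = {0, 3, 6, 9, 12, 15, 18, 21, 24, 27, 30}


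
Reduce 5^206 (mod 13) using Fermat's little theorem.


Fermat's little theorem: if p is prime and gcd(a,p)=1, then a^(p-1) ≡ 1 (mod p)
p = 13 is prime, gcd(5,13) = 1
Reduce exponent: 206 mod 12 = 2
So 5^206 ≡ 5^2 (mod 13)
5^2 mod 13 = 12

5^206 ≡ 12 (mod 13)


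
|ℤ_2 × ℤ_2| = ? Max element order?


|ℤ_2 × ℤ_2| = 2 × 2 = 4
Max element order = lcm(2,2) = 2
Cyclic? No (gcd=2)

|ℤ_2×ℤ_2| = 4, max element order = 2


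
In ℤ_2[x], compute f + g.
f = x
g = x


Add coefficients mod 2:
x^0: 0 + 0 = 0 (mod 2)
x^1: 1 + 1 = 0 (mod 2)
Result: 0

f + g = 0


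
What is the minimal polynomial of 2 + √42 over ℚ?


Let α = 2 + √42. Then α - 2 = √42, so (α - 2)² = 42, giving α² - 4α - 38 = 0. Degree 2 and α ∉ ℚ, so this is the minimal polynomial.

Minimal polynomial: x² - 4x - 38


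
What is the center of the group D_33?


Z(G) = {g ∈ G | gx = xg for all x ∈ G}
For odd n, Z(D_n) = {e}: no nontrivial rotation commutes with all reflections

Z(D_33) = {e}


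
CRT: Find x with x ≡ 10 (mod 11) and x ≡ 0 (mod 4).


m₁ = 11, m₂ = 4, gcd = 1, so CRT applies. M = m₁·m₂ = 44
Let M₁ = M/m₁ = 4, M₂ = M/m₂ = 11
Find y₁ ≡ M₁⁻¹ (mod m₁): 4⁻¹ ≡ 3 (mod 11)
Find y₂ ≡ M₂⁻¹ (mod m₂): 11⁻¹ ≡ 3 (mod 4)
x = a₁·M₁·y₁ + a₂·M₂·y₂ = 10·4·3 + 0·11·3 = 120
Reduce mod 44: x ≡ 32
Check: 32 mod 11 = 10 ✓, 32 mod 4 = 0 ✓

x ≡ 32 (mod 44)


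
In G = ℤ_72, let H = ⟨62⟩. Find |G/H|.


|⟨62⟩| = n / gcd(62, 72) = 72 / 2 = 36
H is normal (ℤ_72 is abelian).
|G/H| = |G| / |H| = 72 / 36 = 2

|G/H| = 2


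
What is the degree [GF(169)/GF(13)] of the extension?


GF(169) = GF(13^2), so the extension degree is 2

[GF(169)/GF(13)] = 2


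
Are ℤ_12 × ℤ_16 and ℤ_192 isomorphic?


Comparing ℤ_12 × ℤ_16 and ℤ_192:
gcd(12,16) = 4 ≠ 1. Max element order in ℤ_12×ℤ_16 is lcm(12,16) = 48 < 192, so it has no element of order 192

No, ℤ_12 × ℤ_16 ≇ ℤ_192


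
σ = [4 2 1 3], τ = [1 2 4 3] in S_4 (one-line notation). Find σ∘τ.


σ∘τ: apply τ first, then σ
1 →τ 1 →σ 4
2 →τ 2 →σ 2
3 →τ 4 →σ 3
4 →τ 3 →σ 1

σ∘τ = [4 2 3 1]


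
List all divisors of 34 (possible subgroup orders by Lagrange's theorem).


Lagrange's theorem: |H| divides |G|
|G| = 34
Divisors of 34: 1, 2, 17, 34

Possible subgroup orders: {1, 2, 17, 34}


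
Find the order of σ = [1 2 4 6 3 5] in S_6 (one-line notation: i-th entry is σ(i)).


Cycle decomposition: (3 4 6 5)
Cycle lengths: 4
Order = lcm(4) = 4

ord(σ) = 4


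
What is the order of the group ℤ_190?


ℤ_n has n elements.

|ℤ_190| = 190


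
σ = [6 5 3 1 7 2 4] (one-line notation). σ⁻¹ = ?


To find σ⁻¹, swap domain and range:
σ(1) = 6 → σ⁻¹(6) = 1
σ(2) = 5 → σ⁻¹(5) = 2
σ(3) = 3 → σ⁻¹(3) = 3
σ(4) = 1 → σ⁻¹(1) = 4
σ(5) = 7 → σ⁻¹(7) = 5
σ(6) = 2 → σ⁻¹(2) = 6
σ(7) = 4 → σ⁻¹(4) = 7

σ⁻¹ = [4 6 3 7 2 1 5]


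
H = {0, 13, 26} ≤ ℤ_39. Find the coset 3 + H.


3 + H = {3 + h (mod 39) : h ∈ H}
3+0=3, 3+13=16, 3+26=29

3 + H = {3, 16, 29}


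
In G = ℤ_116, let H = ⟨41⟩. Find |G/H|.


|⟨41⟩| = n / gcd(41, 116) = 116 / 1 = 116
H is normal (ℤ_116 is abelian).
|G/H| = |G| / |H| = 116 / 116 = 1

|G/H| = 1


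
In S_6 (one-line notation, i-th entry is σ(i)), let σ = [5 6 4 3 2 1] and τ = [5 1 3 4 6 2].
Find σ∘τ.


σ∘τ: apply τ first, then σ
1 →τ 5 →σ 2
2 →τ 1 →σ 5
3 →τ 3 →σ 4
4 →τ 4 →σ 3
5 →τ 6 →σ 1
6 →τ 2 →σ 6

σ∘τ = [2 5 4 3 1 6]


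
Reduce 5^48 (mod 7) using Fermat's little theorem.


Fermat's little theorem: if p is prime and gcd(a,p)=1, then a^(p-1) ≡ 1 (mod p)
p = 7 is prime, gcd(5,7) = 1
Reduce exponent: 48 mod 6 = 0
So 5^48 ≡ 5^0 (mod 7)
5^0 = 1

5^48 ≡ 1 (mod 7)


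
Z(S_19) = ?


Z(G) = {g ∈ G | gx = xg for all x ∈ G}
S_n is non-abelian for n ≥ 3; Z(S_19) is trivial

Z(S_19) = {e}


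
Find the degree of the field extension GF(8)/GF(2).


GF(8) = GF(2^3), so the extension degree is 3

[GF(8)/GF(2)] = 3


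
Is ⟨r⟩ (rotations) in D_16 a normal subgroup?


H = ⟨r⟩ (rotations) in D_16
The rotation subgroup ⟨r⟩ has index 2 in D_16, so it is normal

Yes, normal subgroup


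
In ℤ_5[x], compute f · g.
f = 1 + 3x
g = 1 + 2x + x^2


Expand and collect like terms; reduce coefficients mod 5:
x^0: 1·1 = 1 ≡ 1 (mod 5)
x^1: 1·2 + 3·1 = 5 ≡ 0 (mod 5)
x^2: 1·1 + 3·2 = 7 ≡ 2 (mod 5)
x^3: 3·1 = 3 ≡ 3 (mod 5)
Result: 1 + 2x^2 + 3x^3

f · g = 1 + 2x^2 + 3x^3


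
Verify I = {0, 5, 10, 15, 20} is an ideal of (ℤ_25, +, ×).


Check ideal conditions for I = {0, 5, 10, 15, 20} in ℤ_25:
(1) I is an additive subgroup? Yes
(2) For r ∈ ℤ_25 and a ∈ I: r·a ∈ I? Yes

Yes, I is an ideal of ℤ_25


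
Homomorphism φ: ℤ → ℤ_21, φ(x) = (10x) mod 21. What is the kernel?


Kernel = preimage of identity
ker(φ) = {x ∈ ℤ : 10x ≡ 0 (mod 21)}. gcd(10,21) = 1, so 10x ≡ 0 (mod 21) ⟺ x ≡ 0 (mod 21/1 = 21). Hence ker(φ) = 21ℤ

ker(φ) = 21ℤ


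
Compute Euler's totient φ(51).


Factor n: 51 = 3 × 17
φ(n) = n · ∏(1 - 1/p) over distinct primes p | n
φ(51) = 51 · (1 - 1/3) · (1 - 1/17) = 32

φ(51) = 32


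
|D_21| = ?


|D_n| = 2n (n rotations and n reflections)
|D_21| = 2×21 = 42

|D_21| = 42


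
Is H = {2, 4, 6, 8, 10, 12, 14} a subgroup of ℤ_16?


Subgroup test for H = {2, 4, 6, 8, 10, 12, 14} in (ℤ_16, +):
(1) 0 ∈ H? No
(2) Closure: for all a,b ∈ H, (a+b) mod 16 ∈ H? No  [counterexample: 2 + 14 = 0 ∉ H]
(3) Inverses: for all a ∈ H, -a mod 16 ∈ H? Yes

No, H is not a subgroup of ℤ_16


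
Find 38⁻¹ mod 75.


Use the extended Euclidean algorithm to write 1 = 38·s + 75·t; then s mod 75 is the inverse.
Euclidean algorithm:
  38 = 0·75 + 38
  75 = 1·38 + 37
  38 = 1·37 + 1
  37 = 37·1 + 0
gcd(38,75) = 1
Back-substitution gives: 38·(2) + 75·(-1) = 1
So 38⁻¹ ≡ 2 ≡ 2 (mod 75)
Check: 38 × 2 = 76 ≡ 1 (mod 75) ✓

38⁻¹ ≡ 2 (mod 75)


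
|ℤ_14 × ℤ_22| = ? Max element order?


|ℤ_14 × ℤ_22| = 14 × 22 = 308
Max element order = lcm(14,22) = 154
Cyclic? No (gcd=2)

|ℤ_14×ℤ_22| = 308, max element order = 154


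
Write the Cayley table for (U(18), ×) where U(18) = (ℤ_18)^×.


Elements: {1, 5, 7, 11, 13, 17}
Operation: multiplication mod 18
Entry (a, b) = (a × b) mod 18

Cayley table:
   |  1 |  5 |  7 | 11 | 13 | 17
 1 |  1 |  5 |  7 | 11 | 13 | 17
 5 |  5 |  7 | 17 |  1 | 11 | 13
 7 |  7 | 17 | 13 |  5 |  1 | 11
11 | 11 |  1 |  5 | 13 | 17 |  7
13 | 13 | 11 |  1 | 17 |  7 |  5
17 | 17 | 13 | 11 |  7 |  5 |  1


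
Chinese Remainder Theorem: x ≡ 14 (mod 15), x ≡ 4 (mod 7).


m₁ = 15, m₂ = 7, gcd = 1, so CRT applies. M = m₁·m₂ = 105
Let M₁ = M/m₁ = 7, M₂ = M/m₂ = 15
Find y₁ ≡ M₁⁻¹ (mod m₁): 7⁻¹ ≡ 13 (mod 15)
Find y₂ ≡ M₂⁻¹ (mod m₂): 15⁻¹ ≡ 1 (mod 7)
x = a₁·M₁·y₁ + a₂·M₂·y₂ = 14·7·13 + 4·15·1 = 1334
Reduce mod 105: x ≡ 74
Check: 74 mod 15 = 14 ✓, 74 mod 7 = 4 ✓

x ≡ 74 (mod 105)


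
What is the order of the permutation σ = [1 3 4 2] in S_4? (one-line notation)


Cycle decomposition: (2 3 4)
Cycle lengths: 3
Order = lcm(3) = 3

ord(σ) = 3


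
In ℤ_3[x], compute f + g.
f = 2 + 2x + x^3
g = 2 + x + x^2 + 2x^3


Add coefficients mod 3:
x^0: 2 + 2 = 1 (mod 3)
x^1: 2 + 1 = 0 (mod 3)
x^2: 0 + 1 = 1 (mod 3)
x^3: 1 + 2 = 0 (mod 3)
Result: 1 + x^2

f + g = 1 + x^2


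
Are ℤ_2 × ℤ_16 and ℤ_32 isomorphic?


Comparing ℤ_2 × ℤ_16 and ℤ_32:
gcd(2,16) = 2 ≠ 1. Max element order in ℤ_2×ℤ_16 is lcm(2,16) = 16 < 32, so it has no element of order 32

No, ℤ_2 × ℤ_16 ≇ ℤ_32


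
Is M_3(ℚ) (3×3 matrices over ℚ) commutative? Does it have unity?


Matrix multiplication is non-commutative for n ≥ 2; the identity matrix I is the unity; singular matrices give zero divisors, so not an integral domain
Commutative: No
Integral domain: No
Has unity: Yes

M_3(ℚ) (3×3 matrices over ℚ): Commutative=No, Unity=Yes


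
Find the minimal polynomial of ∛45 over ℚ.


∛45 satisfies x³ - 45 = 0, irreducible over ℚ (no rational root; 45 is not a perfect cube)

Minimal polynomial: x³ - 45


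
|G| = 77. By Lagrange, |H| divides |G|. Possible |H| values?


Lagrange's theorem: |H| divides |G|
|G| = 77
Divisors of 77: 1, 7, 11, 77

Possible subgroup orders: {1, 7, 11, 77}


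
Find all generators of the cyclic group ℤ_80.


g generates ℤ_n iff gcd(g,n) = 1
Prime factors of 80: 2, 5
Generators are g ∈ {1,...,79} not divisible by any of these primes.
Generators: {1, 3, 7, 9, 11, 13, 17, 19, 21, 23, 27, 29, 31, 33, 37, 39, 41, 43, 47, 49, 51, 53, 57, 59, 61, 63, 67, 69, 71, 73, 77, 79}
Number of generators = φ(80) = 32

Generators of ℤ_80 = {1, 3, 7, 9, 11, 13, 17, 19, 21, 23, 27, 29, 31, 33, 37, 39, 41, 43, 47, 49, 51, 53, 57, 59, 61, 63, 67, 69, 71, 73, 77, 79}


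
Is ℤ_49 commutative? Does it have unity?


ℤ_49 is a commutative ring with unity 1; 49 = 7×7 is composite, so 7·7 ≡ 0 gives zero divisors (not an integral domain)
Commutative: Yes
Integral domain: No
Has unity: Yes

ℤ_49: Commutative=Yes, Unity=Yes


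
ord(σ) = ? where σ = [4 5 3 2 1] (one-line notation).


Cycle decomposition: (1 4 2 5)
Cycle lengths: 4
Order = lcm(4) = 4

ord(σ) = 4


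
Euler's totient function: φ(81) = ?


Factor n: 81 = 3^4
φ(n) = n · ∏(1 - 1/p) over distinct primes p | n
φ(81) = 81 · (1 - 1/3) = 54

φ(81) = 54


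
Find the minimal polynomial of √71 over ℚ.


√71 satisfies x² - 71 = 0, irreducible over ℚ since 71 is squarefree

Minimal polynomial: x² - 71


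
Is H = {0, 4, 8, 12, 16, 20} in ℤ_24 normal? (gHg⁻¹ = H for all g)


H = {0, 4, 8, 12, 16, 20} in ℤ_24
ℤ_24 is abelian; every subgroup of an abelian group is normal

Yes, normal subgroup


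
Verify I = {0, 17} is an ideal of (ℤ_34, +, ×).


Check ideal conditions for I = {0, 17} in ℤ_34:
(1) I is an additive subgroup? Yes
(2) For r ∈ ℤ_34 and a ∈ I: r·a ∈ I? Yes

Yes, I is an ideal of ℤ_34


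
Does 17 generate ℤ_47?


g generates ℤ_n iff gcd(g, n) = 1
gcd(17, 47) = 1
Since gcd = 1, 17 is a generator.

Yes, 17 generates ℤ_47


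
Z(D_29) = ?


Z(G) = {g ∈ G | gx = xg for all x ∈ G}
For odd n, Z(D_n) = {e}: no nontrivial rotation commutes with all reflections

Z(D_29) = {e}


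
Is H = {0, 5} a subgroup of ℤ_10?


Subgroup test for H = {0, 5} in (ℤ_10, +):
(1) 0 ∈ H? Yes
(2) Closure: for all a,b ∈ H, (a+b) mod 10 ∈ H? Yes
(3) Inverses: for all a ∈ H, -a mod 10 ∈ H? Yes

Yes, H is a subgroup of ℤ_10


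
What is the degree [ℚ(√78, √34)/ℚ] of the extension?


[ℚ(√78,√34):ℚ] = [ℚ(√78,√34):ℚ(√78)]·[ℚ(√78):ℚ] = 2·2 = 4

[ℚ(√78, √34)/ℚ] = 4


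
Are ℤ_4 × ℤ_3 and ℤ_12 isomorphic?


Comparing ℤ_4 × ℤ_3 and ℤ_12:
gcd(4,3) = 1, so ℤ_4 × ℤ_3 ≅ ℤ_12 (CRT)

Yes, ℤ_4 × ℤ_3 ≅ ℤ_12


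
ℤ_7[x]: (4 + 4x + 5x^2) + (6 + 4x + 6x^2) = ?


Add coefficients mod 7:
x^0: 4 + 6 = 3 (mod 7)
x^1: 4 + 4 = 1 (mod 7)
x^2: 5 + 6 = 4 (mod 7)
Result: 3 + x + 4x^2

f + g = 3 + x + 4x^2


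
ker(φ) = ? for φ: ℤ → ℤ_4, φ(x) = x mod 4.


Kernel = preimage of identity
ker(φ) = {x ∈ ℤ : x ≡ 0 (mod 4)} = 4ℤ = {0, ±4, ±8, ...}

ker(φ) = 4ℤ


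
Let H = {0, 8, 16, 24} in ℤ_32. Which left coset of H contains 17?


17 + H = {17 + h (mod 32) : h ∈ H}
17+0=17, 17+8=25, 17+16=1, 17+24=9
17 + H = {1, 9, 17, 25} = 1 + H

17 + H = {1, 9, 17, 25}


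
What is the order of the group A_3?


|A_n| = n!/2 (even permutations)
|A_3| = 3!/2 = 6/2 = 3

|A_3| = 3


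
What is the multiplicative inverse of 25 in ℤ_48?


Use the extended Euclidean algorithm to write 1 = 25·s + 48·t; then s mod 48 is the inverse.
Euclidean algorithm:
  25 = 0·48 + 25
  48 = 1·25 + 23
  25 = 1·23 + 2
  23 = 11·2 + 1
  2 = 2·1 + 0
gcd(25,48) = 1
Back-substitution gives: 25·(-23) + 48·(12) = 1
So 25⁻¹ ≡ -23 ≡ 25 (mod 48)
Check: 25 × 25 = 625 ≡ 1 (mod 48) ✓

25⁻¹ ≡ 25 (mod 48)


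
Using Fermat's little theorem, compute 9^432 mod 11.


Fermat's little theorem: if p is prime and gcd(a,p)=1, then a^(p-1) ≡ 1 (mod p)
p = 11 is prime, gcd(9,11) = 1
Reduce exponent: 432 mod 10 = 2
So 9^432 ≡ 9^2 (mod 11)
9^2 mod 11 = 4

9^432 ≡ 4 (mod 11)


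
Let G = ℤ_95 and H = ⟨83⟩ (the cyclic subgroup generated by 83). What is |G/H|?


|⟨83⟩| = n / gcd(83, 95) = 95 / 1 = 95
H is normal (ℤ_95 is abelian).
|G/H| = |G| / |H| = 95 / 95 = 1

|G/H| = 1


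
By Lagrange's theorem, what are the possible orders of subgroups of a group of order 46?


Lagrange's theorem: |H| divides |G|
|G| = 46
Divisors of 46: 1, 2, 23, 46

Possible subgroup orders: {1, 2, 23, 46}


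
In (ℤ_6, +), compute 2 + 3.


Operation: addition mod 6
2 + 3 = (a + b) mod 6 with a = 2, b = 3

2 + 3 = 5


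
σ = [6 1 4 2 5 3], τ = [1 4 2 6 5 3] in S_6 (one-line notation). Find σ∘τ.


σ∘τ: apply τ first, then σ
1 →τ 1 →σ 6
2 →τ 4 →σ 2
3 →τ 2 →σ 1
4 →τ 6 →σ 3
5 →τ 5 →σ 5
6 →τ 3 →σ 4

σ∘τ = [6 2 1 3 5 4]


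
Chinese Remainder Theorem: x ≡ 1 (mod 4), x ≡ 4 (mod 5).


m₁ = 4, m₂ = 5, gcd = 1, so CRT applies. M = m₁·m₂ = 20
Let M₁ = M/m₁ = 5, M₂ = M/m₂ = 4
Find y₁ ≡ M₁⁻¹ (mod m₁): 5⁻¹ ≡ 1 (mod 4)
Find y₂ ≡ M₂⁻¹ (mod m₂): 4⁻¹ ≡ 4 (mod 5)
x = a₁·M₁·y₁ + a₂·M₂·y₂ = 1·5·1 + 4·4·4 = 69
Reduce mod 20: x ≡ 9
Check: 9 mod 4 = 1 ✓, 9 mod 5 = 4 ✓

x ≡ 9 (mod 20)


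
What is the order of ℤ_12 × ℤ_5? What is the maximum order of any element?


|ℤ_12 × ℤ_5| = 12 × 5 = 60
Max element order = lcm(12,5) = 60
Cyclic? Yes (gcd=1)

|ℤ_12×ℤ_5| = 60, max element order = 60


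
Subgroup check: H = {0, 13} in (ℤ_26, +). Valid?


Subgroup test for H = {0, 13} in (ℤ_26, +):
(1) 0 ∈ H? Yes
(2) Closure: for all a,b ∈ H, (a+b) mod 26 ∈ H? Yes
(3) Inverses: for all a ∈ H, -a mod 26 ∈ H? Yes

Yes, H is a subgroup of ℤ_26


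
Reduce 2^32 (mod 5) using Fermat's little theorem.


Fermat's little theorem: if p is prime and gcd(a,p)=1, then a^(p-1) ≡ 1 (mod p)
p = 5 is prime, gcd(2,5) = 1
Reduce exponent: 32 mod 4 = 0
So 2^32 ≡ 2^0 (mod 5)
2^0 = 1

2^32 ≡ 1 (mod 5)


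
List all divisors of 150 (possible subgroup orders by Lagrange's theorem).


Lagrange's theorem: |H| divides |G|
|G| = 150
Divisors of 150: 1, 2, 3, 5, 6, 10, 15, 25, 30, 50, 75, 150

Possible subgroup orders: {1, 2, 3, 5, 6, 10, 15, 25, 30, 50, 75, 150}


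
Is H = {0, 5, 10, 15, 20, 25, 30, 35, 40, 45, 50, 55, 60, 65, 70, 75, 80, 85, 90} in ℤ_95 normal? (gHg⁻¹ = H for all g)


H = {0, 5, 10, 15, 20, 25, 30, 35, 40, 45, 50, 55, 60, 65, 70, 75, 80, 85, 90} in ℤ_95
ℤ_95 is abelian; every subgroup of an abelian group is normal

Yes, normal subgroup


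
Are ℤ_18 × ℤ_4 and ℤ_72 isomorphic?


Comparing ℤ_18 × ℤ_4 and ℤ_72:
gcd(18,4) = 2 ≠ 1. Max element order in ℤ_18×ℤ_4 is lcm(18,4) = 36 < 72, so it has no element of order 72

No, ℤ_18 × ℤ_4 ≇ ℤ_72


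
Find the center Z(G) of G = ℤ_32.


Z(G) = {g ∈ G | gx = xg for all x ∈ G}
ℤ_32 is abelian, so Z(G) = G

Z(ℤ_32) = ℤ_32


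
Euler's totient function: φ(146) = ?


Factor n: 146 = 2 × 73
φ(n) = n · ∏(1 - 1/p) over distinct primes p | n
φ(146) = 146 · (1 - 1/2) · (1 - 1/73) = 72

φ(146) = 72


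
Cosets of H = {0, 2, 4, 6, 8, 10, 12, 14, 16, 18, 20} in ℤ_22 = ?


H = {0, 2, 4, 6, 8, 10, 12, 14, 16, 18, 20}, |H| = 11
Number of cosets = |G|/|H| = 22/11 = 2
0 + H = {0, 2, 4, 6, 8, 10, 12, 14, 16, 18, 20}
1 + H = {1, 3, 5, 7, 9, 11, 13, 15, 17, 19, 21}

Cosets: 0+H={0,2,4,6,8,10,12,14,16,18,20}; 1+H={1,3,5,7,9,11,13,15,17,19,21}


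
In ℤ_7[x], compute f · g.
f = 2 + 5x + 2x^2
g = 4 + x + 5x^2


Expand and collect like terms; reduce coefficients mod 7:
x^0: 2·4 = 8 ≡ 1 (mod 7)
x^1: 2·1 + 5·4 = 22 ≡ 1 (mod 7)
x^2: 2·5 + 5·1 + 2·4 = 23 ≡ 2 (mod 7)
x^3: 5·5 + 2·1 = 27 ≡ 6 (mod 7)
x^4: 2·5 = 10 ≡ 3 (mod 7)
Result: 1 + x + 2x^2 + 6x^3 + 3x^4

f · g = 1 + x + 2x^2 + 6x^3 + 3x^4


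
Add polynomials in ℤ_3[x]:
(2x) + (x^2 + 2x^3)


Add coefficients mod 3:
x^0: 0 + 0 = 0 (mod 3)
x^1: 2 + 0 = 2 (mod 3)
x^2: 0 + 1 = 1 (mod 3)
x^3: 0 + 2 = 2 (mod 3)
Result: 2x + x^2 + 2x^3

f + g = 2x + x^2 + 2x^3


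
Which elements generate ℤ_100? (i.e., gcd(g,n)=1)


g generates ℤ_n iff gcd(g,n) = 1
Prime factors of 100: 2, 5
Generators are g ∈ {1,...,99} not divisible by any of these primes.
Generators: {1, 3, 7, 9, 11, 13, 17, 19, 21, 23, 27, 29, 31, 33, 37, 39, 41, 43, 47, 49, 51, 53, 57, 59, 61, 63, 67, 69, 71, 73, 77, 79, 81, 83, 87, 89, 91, 93, 97, 99}
Number of generators = φ(100) = 40

Generators of ℤ_100 = {1, 3, 7, 9, 11, 13, 17, 19, 21, 23, 27, 29, 31, 33, 37, 39, 41, 43, 47, 49, 51, 53, 57, 59, 61, 63, 67, 69, 71, 73, 77, 79, 81, 83, 87, 89, 91, 93, 97, 99}


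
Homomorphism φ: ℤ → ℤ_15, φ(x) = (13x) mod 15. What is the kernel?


Kernel = preimage of identity
ker(φ) = {x ∈ ℤ : 13x ≡ 0 (mod 15)}. gcd(13,15) = 1, so 13x ≡ 0 (mod 15) ⟺ x ≡ 0 (mod 15/1 = 15). Hence ker(φ) = 15ℤ

ker(φ) = 15ℤ


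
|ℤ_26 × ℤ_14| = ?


|A × B| = |A| · |B|
|ℤ_26 × ℤ_14| = 26 × 14 = 364

|ℤ_26 × ℤ_14| = 364


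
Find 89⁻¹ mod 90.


Use the extended Euclidean algorithm to write 1 = 89·s + 90·t; then s mod 90 is the inverse.
Euclidean algorithm:
  89 = 0·90 + 89
  90 = 1·89 + 1
  89 = 89·1 + 0
gcd(89,90) = 1
Back-substitution gives: 89·(-1) + 90·(1) = 1
So 89⁻¹ ≡ -1 ≡ 89 (mod 90)
Check: 89 × 89 = 7921 ≡ 1 (mod 90) ✓

89⁻¹ ≡ 89 (mod 90)


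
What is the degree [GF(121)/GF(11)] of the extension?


GF(121) = GF(11^2), so the extension degree is 2

[GF(121)/GF(11)] = 2


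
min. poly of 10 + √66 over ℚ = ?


Let α = 10 + √66. Then α - 10 = √66, so (α - 10)² = 66, giving α² - 20α + 34 = 0. Degree 2 and α ∉ ℚ, so this is the minimal polynomial.

Minimal polynomial: x² - 20x + 34


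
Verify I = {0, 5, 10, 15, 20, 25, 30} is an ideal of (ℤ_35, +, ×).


Check ideal conditions for I = {0, 5, 10, 15, 20, 25, 30} in ℤ_35:
(1) I is an additive subgroup? Yes
(2) For r ∈ ℤ_35 and a ∈ I: r·a ∈ I? Yes

Yes, I is an ideal of ℤ_35


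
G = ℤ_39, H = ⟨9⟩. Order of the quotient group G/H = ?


|⟨9⟩| = n / gcd(9, 39) = 39 / 3 = 13
H is normal (ℤ_39 is abelian).
|G/H| = |G| / |H| = 39 / 13 = 3

|G/H| = 3


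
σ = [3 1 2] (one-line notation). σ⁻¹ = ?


To find σ⁻¹, swap domain and range:
σ(1) = 3 → σ⁻¹(3) = 1
σ(2) = 1 → σ⁻¹(1) = 2
σ(3) = 2 → σ⁻¹(2) = 3

σ⁻¹ = [2 3 1]


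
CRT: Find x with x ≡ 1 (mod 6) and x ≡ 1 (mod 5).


m₁ = 6, m₂ = 5, gcd = 1, so CRT applies. M = m₁·m₂ = 30
Let M₁ = M/m₁ = 5, M₂ = M/m₂ = 6
Find y₁ ≡ M₁⁻¹ (mod m₁): 5⁻¹ ≡ 5 (mod 6)
Find y₂ ≡ M₂⁻¹ (mod m₂): 6⁻¹ ≡ 1 (mod 5)
x = a₁·M₁·y₁ + a₂·M₂·y₂ = 1·5·5 + 1·6·1 = 31
Reduce mod 30: x ≡ 1
Check: 1 mod 6 = 1 ✓, 1 mod 5 = 1 ✓

x ≡ 1 (mod 30)


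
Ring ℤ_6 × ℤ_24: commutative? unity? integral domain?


Direct product ring; commutative with unity (1,1); but (1,0)·(0,1) = (0,0) gives zero divisors, so not an integral domain
Commutative: Yes
Integral domain: No
Has unity: Yes

ℤ_6 × ℤ_24: Commutative=Yes, Unity=Yes


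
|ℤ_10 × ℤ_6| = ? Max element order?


|ℤ_10 × ℤ_6| = 10 × 6 = 60
Max element order = lcm(10,6) = 30
Cyclic? No (gcd=2)

|ℤ_10×ℤ_6| = 60, max element order = 30


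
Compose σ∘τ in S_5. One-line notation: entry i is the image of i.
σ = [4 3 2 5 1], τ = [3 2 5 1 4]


σ∘τ: apply τ first, then σ
1 →τ 3 →σ 2
2 →τ 2 →σ 3
3 →τ 5 →σ 1
4 →τ 1 →σ 4
5 →τ 4 →σ 5

σ∘τ = [2 3 1 4 5]


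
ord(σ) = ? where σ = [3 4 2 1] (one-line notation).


Cycle decomposition: (1 3 2 4)
Cycle lengths: 4
Order = lcm(4) = 4

ord(σ) = 4


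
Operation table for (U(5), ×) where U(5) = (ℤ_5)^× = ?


Elements: {1, 2, 3, 4}
Operation: multiplication mod 5
Entry (a, b) = (a × b) mod 5

Cayley table:
  | 1 | 2 | 3 | 4
1 | 1 | 2 | 3 | 4
2 | 2 | 4 | 1 | 3
3 | 3 | 1 | 4 | 2
4 | 4 | 3 | 2 | 1
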